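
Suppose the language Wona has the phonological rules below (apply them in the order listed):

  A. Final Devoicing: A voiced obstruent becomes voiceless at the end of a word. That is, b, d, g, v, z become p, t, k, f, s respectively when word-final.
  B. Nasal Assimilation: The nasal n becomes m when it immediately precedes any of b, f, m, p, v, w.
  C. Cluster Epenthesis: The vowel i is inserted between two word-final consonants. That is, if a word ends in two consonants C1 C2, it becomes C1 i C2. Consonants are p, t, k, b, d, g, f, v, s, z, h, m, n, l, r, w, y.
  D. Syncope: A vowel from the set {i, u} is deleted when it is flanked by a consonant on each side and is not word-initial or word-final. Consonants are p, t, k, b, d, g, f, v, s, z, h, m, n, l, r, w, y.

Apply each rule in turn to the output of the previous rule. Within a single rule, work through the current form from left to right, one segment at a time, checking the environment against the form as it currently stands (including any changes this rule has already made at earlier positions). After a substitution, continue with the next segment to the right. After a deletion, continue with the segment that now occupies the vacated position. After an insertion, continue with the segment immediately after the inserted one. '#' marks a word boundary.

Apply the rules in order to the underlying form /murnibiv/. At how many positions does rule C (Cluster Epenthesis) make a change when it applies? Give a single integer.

A Final Devoicing: [murnibiv] → [murnibif]
B Nasal Assimilation: no change — [murnibif]
C Cluster Epenthesis: no change — [murnibif]
D Syncope: [murnibif] → [mrnbf]
Rule C changed 0 position(s).

0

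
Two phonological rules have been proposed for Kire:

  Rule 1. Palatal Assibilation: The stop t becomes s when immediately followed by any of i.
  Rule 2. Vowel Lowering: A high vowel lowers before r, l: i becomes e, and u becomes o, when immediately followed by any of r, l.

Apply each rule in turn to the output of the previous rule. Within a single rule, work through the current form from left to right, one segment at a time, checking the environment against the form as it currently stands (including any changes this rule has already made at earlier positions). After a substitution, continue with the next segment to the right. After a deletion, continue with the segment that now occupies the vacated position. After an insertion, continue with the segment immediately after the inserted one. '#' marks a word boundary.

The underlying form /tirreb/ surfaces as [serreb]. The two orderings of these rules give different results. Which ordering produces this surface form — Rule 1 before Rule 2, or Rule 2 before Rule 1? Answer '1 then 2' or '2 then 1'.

Order 1 then 2:
  1 Palatal Assibilation: [tirreb] → [sirreb]
  2 Vowel Lowering: [sirreb] → [serreb]
  result: [serreb]
Order 2 then 1:
  2 Vowel Lowering: [tirreb] → [terreb]
  1 Palatal Assibilation: no change — [terreb]
  result: [terreb]

1 then 2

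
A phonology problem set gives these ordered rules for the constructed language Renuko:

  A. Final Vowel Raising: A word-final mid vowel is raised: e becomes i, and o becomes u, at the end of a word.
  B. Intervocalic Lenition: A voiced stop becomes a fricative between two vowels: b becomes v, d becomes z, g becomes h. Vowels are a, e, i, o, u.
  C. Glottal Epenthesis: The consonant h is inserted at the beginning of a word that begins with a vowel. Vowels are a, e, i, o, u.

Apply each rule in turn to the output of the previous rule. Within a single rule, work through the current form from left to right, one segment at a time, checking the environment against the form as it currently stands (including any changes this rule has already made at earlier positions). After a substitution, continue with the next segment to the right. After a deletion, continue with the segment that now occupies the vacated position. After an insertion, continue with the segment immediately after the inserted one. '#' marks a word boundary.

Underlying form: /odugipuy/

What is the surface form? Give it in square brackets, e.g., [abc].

[hozuhipuy]

A Final Vowel Raising: no change — [odugipuy]
B Intervocalic Lenition: [odugipuy] → [ozuhipuy]
C Glottal Epenthesis: [ozuhipuy] → [hozuhipuy]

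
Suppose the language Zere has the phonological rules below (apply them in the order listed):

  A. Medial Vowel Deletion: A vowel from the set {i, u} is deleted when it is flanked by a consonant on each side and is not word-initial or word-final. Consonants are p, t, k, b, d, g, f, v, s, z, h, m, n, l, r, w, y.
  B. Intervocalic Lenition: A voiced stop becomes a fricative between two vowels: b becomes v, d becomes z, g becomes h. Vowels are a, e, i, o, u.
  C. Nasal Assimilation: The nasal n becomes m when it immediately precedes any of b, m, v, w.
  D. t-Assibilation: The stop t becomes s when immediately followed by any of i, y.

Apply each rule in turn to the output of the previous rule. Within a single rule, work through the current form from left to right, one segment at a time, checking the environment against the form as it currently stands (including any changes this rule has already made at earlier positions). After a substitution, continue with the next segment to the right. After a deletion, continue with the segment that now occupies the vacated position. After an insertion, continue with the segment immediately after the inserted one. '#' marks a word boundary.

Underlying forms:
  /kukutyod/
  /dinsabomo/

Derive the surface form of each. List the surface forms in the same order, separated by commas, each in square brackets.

/kukutyod/:
  A Medial Vowel Deletion: [kukutyod] → [kktyod]
  B Intervocalic Lenition: no change — [kktyod]
  C Nasal Assimilation: no change — [kktyod]
  D t-Assibilation: [kktyod] → [kksyod]
/dinsabomo/:
  A Medial Vowel Deletion: [dinsabomo] → [dnsabomo]
  B Intervocalic Lenition: [dnsabomo] → [dnsavomo]
  C Nasal Assimilation: no change — [dnsavomo]
  D t-Assibilation: no change — [dnsavomo]

[kksyod], [dnsavomo]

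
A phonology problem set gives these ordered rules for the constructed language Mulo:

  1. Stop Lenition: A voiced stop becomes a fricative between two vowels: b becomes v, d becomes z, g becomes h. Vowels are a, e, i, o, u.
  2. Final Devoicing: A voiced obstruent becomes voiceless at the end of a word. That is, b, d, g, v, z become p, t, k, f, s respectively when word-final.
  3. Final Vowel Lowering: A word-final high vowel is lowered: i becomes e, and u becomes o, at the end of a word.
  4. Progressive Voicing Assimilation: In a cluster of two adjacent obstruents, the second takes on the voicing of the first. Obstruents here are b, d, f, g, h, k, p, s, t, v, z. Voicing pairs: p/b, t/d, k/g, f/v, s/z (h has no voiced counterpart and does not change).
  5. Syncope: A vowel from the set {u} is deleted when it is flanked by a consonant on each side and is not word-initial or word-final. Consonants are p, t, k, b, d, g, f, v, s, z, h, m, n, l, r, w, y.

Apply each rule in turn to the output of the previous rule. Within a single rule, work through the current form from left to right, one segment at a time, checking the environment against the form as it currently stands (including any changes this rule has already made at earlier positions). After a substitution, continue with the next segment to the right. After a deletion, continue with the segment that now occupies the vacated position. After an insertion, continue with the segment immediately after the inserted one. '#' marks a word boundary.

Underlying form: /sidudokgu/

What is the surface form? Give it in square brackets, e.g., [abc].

1 Stop Lenition: [sidudokgu] → [sizuzokgu]
2 Final Devoicing: no change — [sizuzokgu]
3 Final Vowel Lowering: [sizuzokgu] → [sizuzokgo]
4 Progressive Voicing Assimilation: [sizuzokgo] → [sizuzokko]
5 Syncope: [sizuzokko] → [sizzokko]

[sizzokko]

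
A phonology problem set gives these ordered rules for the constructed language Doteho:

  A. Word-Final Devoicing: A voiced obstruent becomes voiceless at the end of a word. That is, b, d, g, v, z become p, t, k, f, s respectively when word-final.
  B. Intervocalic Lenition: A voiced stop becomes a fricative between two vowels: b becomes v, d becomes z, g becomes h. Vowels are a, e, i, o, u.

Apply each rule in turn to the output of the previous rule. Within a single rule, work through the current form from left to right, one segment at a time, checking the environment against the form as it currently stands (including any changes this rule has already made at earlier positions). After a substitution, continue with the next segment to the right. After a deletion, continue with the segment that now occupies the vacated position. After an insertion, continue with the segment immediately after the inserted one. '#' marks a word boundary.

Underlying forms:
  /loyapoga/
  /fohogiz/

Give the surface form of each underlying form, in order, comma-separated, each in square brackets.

[loyapoha], [fohohis]

/loyapoga/:
  A Word-Final Devoicing: no change — [loyapoga]
  B Intervocalic Lenition: [loyapoga] → [loyapoha]
/fohogiz/:
  A Word-Final Devoicing: [fohogiz] → [fohogis]
  B Intervocalic Lenition: [fohogis] → [fohohis]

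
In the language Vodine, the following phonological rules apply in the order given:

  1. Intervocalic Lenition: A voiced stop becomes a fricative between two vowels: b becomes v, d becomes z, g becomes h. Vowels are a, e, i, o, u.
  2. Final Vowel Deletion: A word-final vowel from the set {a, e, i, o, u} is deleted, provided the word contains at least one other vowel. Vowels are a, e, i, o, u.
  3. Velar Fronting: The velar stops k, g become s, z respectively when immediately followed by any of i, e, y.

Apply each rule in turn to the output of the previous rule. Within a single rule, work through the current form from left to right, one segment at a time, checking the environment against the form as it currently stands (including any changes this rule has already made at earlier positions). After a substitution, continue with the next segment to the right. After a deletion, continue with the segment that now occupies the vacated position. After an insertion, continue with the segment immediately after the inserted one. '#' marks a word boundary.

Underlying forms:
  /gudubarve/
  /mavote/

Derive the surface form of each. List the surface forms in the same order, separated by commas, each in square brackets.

/gudubarve/:
  1 Intervocalic Lenition: [gudubarve] → [guzuvarve]
  2 Final Vowel Deletion: [guzuvarve] → [guzuvarv]
  3 Velar Fronting: no change — [guzuvarv]
/mavote/:
  1 Intervocalic Lenition: no change — [mavote]
  2 Final Vowel Deletion: [mavote] → [mavot]
  3 Velar Fronting: no change — [mavot]

[guzuvarv], [mavot]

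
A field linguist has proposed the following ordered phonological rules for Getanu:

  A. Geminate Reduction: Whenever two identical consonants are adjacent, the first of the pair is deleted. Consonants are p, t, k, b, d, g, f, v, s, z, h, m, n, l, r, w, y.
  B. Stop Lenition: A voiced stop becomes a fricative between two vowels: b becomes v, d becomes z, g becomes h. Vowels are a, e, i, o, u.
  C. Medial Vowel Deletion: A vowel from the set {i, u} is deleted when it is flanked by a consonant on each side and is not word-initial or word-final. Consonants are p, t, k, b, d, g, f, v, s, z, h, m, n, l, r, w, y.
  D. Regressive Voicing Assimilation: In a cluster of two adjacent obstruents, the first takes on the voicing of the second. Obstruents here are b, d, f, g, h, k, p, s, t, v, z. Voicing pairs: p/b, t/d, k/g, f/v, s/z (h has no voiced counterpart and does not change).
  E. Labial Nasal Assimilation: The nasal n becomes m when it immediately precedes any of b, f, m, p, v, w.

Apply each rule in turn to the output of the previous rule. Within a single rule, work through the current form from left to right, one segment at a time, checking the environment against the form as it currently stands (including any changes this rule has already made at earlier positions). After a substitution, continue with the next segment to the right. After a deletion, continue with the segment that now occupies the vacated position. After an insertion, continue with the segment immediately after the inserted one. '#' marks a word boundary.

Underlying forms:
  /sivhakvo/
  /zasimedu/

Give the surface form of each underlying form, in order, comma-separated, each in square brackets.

/sivhakvo/:
  A Geminate Reduction: no change — [sivhakvo]
  B Stop Lenition: no change — [sivhakvo]
  C Medial Vowel Deletion: [sivhakvo] → [svhakvo]
  D Regressive Voicing Assimilation: [svhakvo] → [zfhagvo]
  E Labial Nasal Assimilation: no change — [zfhagvo]
/zasimedu/:
  A Geminate Reduction: no change — [zasimedu]
  B Stop Lenition: [zasimedu] → [zasimezu]
  C Medial Vowel Deletion: [zasimezu] → [zasmezu]
  D Regressive Voicing Assimilation: no change — [zasmezu]
  E Labial Nasal Assimilation: no change — [zasmezu]

[zfhagvo], [zasmezu]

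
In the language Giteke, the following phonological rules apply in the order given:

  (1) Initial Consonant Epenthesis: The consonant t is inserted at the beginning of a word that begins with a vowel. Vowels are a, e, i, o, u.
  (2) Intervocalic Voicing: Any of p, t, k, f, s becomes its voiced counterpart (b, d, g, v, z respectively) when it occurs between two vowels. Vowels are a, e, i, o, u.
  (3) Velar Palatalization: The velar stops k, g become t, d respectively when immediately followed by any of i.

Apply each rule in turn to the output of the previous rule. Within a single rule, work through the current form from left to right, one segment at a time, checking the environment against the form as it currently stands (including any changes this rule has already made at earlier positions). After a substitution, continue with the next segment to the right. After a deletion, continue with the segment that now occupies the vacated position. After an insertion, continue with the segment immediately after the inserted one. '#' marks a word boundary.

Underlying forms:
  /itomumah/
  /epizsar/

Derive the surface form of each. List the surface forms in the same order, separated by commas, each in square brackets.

/itomumah/:
  (1) Initial Consonant Epenthesis: [itomumah] → [titomumah]
  (2) Intervocalic Voicing: [titomumah] → [tidomumah]
  (3) Velar Palatalization: no change — [tidomumah]
/epizsar/:
  (1) Initial Consonant Epenthesis: [epizsar] → [tepizsar]
  (2) Intervocalic Voicing: [tepizsar] → [tebizsar]
  (3) Velar Palatalization: no change — [tebizsar]

[tidomumah], [tebizsar]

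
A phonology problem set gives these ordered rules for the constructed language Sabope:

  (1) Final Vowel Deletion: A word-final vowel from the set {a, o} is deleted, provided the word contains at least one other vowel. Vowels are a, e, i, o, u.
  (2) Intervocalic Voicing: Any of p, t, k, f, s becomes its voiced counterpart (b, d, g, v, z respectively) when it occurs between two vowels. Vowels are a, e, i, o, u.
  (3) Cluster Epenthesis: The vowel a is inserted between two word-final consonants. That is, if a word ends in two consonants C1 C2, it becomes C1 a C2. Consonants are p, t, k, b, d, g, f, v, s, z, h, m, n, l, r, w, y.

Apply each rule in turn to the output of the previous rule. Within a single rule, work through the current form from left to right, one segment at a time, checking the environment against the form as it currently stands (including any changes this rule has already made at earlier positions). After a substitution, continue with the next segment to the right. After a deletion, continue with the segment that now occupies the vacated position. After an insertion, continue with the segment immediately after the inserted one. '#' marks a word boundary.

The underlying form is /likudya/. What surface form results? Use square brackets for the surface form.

(1) Final Vowel Deletion: [likudya] → [likudy]
(2) Intervocalic Voicing: [likudy] → [ligudy]
(3) Cluster Epenthesis: [ligudy] → [liguday]

[liguday]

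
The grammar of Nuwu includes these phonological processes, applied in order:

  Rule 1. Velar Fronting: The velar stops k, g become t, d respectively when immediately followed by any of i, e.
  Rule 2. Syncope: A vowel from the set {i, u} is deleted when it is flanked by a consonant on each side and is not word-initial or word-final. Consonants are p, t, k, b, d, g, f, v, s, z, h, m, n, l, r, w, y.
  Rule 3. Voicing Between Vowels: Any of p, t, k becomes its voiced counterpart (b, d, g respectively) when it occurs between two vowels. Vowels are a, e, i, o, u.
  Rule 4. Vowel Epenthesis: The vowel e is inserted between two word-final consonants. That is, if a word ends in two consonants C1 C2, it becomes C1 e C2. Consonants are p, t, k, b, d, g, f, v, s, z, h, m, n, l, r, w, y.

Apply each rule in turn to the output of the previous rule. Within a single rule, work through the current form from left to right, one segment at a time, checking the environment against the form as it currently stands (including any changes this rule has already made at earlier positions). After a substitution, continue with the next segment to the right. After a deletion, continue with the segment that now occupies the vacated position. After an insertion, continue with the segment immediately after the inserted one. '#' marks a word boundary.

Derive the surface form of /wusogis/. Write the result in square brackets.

Rule 1 Velar Fronting: [wusogis] → [wusodis]
Rule 2 Syncope: [wusodis] → [wsods]
Rule 3 Voicing Between Vowels: no change — [wsods]
Rule 4 Vowel Epenthesis: [wsods] → [wsodes]

[wsodes]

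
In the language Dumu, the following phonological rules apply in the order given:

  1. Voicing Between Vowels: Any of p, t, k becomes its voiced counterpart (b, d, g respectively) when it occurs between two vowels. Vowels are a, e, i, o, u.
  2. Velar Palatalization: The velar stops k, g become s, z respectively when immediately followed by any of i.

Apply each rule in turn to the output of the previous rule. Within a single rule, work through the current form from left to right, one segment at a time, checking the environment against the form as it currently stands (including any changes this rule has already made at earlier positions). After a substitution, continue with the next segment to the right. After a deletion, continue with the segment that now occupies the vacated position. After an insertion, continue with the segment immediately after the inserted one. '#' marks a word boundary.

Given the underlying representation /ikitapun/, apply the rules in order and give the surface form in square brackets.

[izidabun]

1 Voicing Between Vowels: [ikitapun] → [igidabun]
2 Velar Palatalization: [igidabun] → [izidabun]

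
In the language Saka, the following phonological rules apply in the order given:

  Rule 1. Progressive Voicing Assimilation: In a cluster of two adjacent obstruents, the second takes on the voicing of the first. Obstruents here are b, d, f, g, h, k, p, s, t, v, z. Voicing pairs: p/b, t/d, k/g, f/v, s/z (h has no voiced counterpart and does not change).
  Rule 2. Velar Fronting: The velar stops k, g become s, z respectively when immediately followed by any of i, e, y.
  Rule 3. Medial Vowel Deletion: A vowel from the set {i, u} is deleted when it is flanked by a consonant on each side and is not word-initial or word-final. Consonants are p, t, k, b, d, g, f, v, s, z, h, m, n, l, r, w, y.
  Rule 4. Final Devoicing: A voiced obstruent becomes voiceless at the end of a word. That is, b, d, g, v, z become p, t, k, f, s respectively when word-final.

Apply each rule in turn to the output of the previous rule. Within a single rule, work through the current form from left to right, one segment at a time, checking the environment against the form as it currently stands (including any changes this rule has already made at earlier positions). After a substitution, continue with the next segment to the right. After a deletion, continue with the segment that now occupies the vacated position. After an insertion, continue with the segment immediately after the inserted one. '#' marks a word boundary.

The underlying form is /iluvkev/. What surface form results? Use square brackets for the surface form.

[ilvzef]

Rule 1 Progressive Voicing Assimilation: [iluvkev] → [iluvgev]
Rule 2 Velar Fronting: [iluvgev] → [iluvzev]
Rule 3 Medial Vowel Deletion: [iluvzev] → [ilvzev]
Rule 4 Final Devoicing: [ilvzev] → [ilvzef]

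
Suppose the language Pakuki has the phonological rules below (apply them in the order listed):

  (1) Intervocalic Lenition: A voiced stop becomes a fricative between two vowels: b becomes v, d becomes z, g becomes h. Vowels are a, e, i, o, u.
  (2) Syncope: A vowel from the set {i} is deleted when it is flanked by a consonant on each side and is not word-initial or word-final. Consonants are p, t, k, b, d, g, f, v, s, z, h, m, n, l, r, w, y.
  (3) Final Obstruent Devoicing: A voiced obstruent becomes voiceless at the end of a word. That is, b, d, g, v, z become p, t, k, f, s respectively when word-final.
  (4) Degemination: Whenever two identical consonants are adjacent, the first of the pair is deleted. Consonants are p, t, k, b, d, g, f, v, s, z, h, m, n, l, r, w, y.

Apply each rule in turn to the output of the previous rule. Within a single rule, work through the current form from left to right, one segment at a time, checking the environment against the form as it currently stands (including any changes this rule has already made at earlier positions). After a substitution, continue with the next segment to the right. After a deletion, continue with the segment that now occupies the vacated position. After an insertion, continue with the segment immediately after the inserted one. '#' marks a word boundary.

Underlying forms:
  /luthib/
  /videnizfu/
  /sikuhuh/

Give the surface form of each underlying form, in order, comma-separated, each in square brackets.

[luthp], [vzenzfu], [skuhuh]

/luthib/:
  (1) Intervocalic Lenition: no change — [luthib]
  (2) Syncope: [luthib] → [luthb]
  (3) Final Obstruent Devoicing: [luthb] → [luthp]
  (4) Degemination: no change — [luthp]
/videnizfu/:
  (1) Intervocalic Lenition: [videnizfu] → [vizenizfu]
  (2) Syncope: [vizenizfu] → [vzenzfu]
  (3) Final Obstruent Devoicing: no change — [vzenzfu]
  (4) Degemination: no change — [vzenzfu]
/sikuhuh/:
  (1) Intervocalic Lenition: no change — [sikuhuh]
  (2) Syncope: [sikuhuh] → [skuhuh]
  (3) Final Obstruent Devoicing: no change — [skuhuh]
  (4) Degemination: no change — [skuhuh]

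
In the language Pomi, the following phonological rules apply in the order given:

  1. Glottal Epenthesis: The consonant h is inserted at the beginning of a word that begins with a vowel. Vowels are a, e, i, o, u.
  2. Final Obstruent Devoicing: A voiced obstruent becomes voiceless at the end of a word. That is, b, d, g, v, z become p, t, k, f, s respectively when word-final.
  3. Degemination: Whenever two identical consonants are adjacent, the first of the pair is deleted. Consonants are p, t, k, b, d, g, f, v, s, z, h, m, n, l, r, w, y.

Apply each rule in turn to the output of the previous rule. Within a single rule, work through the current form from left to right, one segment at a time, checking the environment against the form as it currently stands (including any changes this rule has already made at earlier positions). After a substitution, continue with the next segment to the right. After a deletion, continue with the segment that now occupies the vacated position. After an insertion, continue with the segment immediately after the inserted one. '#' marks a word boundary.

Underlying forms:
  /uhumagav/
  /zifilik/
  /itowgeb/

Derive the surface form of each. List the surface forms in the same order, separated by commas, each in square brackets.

[huhumagaf], [zifilik], [hitowgep]

/uhumagav/:
  1 Glottal Epenthesis: [uhumagav] → [huhumagav]
  2 Final Obstruent Devoicing: [huhumagav] → [huhumagaf]
  3 Degemination: no change — [huhumagaf]
/zifilik/:
  1 Glottal Epenthesis: no change — [zifilik]
  2 Final Obstruent Devoicing: no change — [zifilik]
  3 Degemination: no change — [zifilik]
/itowgeb/:
  1 Glottal Epenthesis: [itowgeb] → [hitowgeb]
  2 Final Obstruent Devoicing: [hitowgeb] → [hitowgep]
  3 Degemination: no change — [hitowgep]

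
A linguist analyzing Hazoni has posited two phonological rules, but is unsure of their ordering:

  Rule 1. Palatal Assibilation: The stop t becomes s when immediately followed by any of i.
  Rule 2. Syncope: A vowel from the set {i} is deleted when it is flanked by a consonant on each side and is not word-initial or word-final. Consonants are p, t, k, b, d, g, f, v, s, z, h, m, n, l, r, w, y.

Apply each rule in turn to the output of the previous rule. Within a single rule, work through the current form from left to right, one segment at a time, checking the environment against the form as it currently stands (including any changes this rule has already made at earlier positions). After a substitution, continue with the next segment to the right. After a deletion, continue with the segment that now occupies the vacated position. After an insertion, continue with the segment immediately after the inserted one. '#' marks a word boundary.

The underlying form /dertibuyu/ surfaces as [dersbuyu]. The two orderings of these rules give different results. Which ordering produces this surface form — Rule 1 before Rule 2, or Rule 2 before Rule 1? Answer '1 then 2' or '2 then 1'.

1 then 2

Order 1 then 2:
  1 Palatal Assibilation: [dertibuyu] → [dersibuyu]
  2 Syncope: [dersibuyu] → [dersbuyu]
  result: [dersbuyu]
Order 2 then 1:
  2 Syncope: [dertibuyu] → [dertbuyu]
  1 Palatal Assibilation: no change — [dertbuyu]
  result: [dertbuyu]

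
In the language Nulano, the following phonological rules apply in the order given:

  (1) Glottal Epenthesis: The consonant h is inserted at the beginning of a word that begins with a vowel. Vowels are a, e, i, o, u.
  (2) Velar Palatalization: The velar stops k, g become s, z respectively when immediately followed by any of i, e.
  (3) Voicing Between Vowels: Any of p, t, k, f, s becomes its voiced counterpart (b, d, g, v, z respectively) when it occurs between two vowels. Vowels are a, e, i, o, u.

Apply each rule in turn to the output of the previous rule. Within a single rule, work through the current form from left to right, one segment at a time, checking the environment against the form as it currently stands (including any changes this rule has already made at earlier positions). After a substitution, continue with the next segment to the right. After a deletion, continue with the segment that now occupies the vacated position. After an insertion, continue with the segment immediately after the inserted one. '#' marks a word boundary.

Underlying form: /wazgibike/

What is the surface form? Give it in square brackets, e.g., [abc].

(1) Glottal Epenthesis: no change — [wazgibike]
(2) Velar Palatalization: [wazgibike] → [wazzibise]
(3) Voicing Between Vowels: [wazzibise] → [wazzibize]

[wazzibize]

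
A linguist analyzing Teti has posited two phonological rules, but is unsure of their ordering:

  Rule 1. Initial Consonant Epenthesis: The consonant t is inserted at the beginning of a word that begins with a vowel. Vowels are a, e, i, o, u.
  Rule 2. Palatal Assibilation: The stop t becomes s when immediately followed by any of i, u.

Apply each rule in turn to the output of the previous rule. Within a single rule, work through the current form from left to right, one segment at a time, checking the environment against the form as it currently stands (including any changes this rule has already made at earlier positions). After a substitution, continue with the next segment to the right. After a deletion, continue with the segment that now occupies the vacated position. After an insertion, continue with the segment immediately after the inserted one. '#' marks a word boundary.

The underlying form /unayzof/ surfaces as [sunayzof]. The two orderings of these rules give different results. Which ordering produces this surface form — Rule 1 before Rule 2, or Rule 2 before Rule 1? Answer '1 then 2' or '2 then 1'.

Order 1 then 2:
  1 Initial Consonant Epenthesis: [unayzof] → [tunayzof]
  2 Palatal Assibilation: [tunayzof] → [sunayzof]
  result: [sunayzof]
Order 2 then 1:
  2 Palatal Assibilation: no change — [unayzof]
  1 Initial Consonant Epenthesis: [unayzof] → [tunayzof]
  result: [tunayzof]

1 then 2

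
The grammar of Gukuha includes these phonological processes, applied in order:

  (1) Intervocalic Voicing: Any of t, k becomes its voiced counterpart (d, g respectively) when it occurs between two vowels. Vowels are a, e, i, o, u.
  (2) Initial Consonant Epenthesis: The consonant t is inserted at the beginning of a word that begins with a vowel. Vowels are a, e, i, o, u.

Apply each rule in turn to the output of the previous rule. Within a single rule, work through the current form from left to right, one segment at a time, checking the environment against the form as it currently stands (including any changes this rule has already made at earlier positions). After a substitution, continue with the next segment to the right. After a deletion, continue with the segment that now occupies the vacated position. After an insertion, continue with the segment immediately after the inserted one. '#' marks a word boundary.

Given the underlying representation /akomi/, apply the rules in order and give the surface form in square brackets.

(1) Intervocalic Voicing: [akomi] → [agomi]
(2) Initial Consonant Epenthesis: [agomi] → [tagomi]

[tagomi]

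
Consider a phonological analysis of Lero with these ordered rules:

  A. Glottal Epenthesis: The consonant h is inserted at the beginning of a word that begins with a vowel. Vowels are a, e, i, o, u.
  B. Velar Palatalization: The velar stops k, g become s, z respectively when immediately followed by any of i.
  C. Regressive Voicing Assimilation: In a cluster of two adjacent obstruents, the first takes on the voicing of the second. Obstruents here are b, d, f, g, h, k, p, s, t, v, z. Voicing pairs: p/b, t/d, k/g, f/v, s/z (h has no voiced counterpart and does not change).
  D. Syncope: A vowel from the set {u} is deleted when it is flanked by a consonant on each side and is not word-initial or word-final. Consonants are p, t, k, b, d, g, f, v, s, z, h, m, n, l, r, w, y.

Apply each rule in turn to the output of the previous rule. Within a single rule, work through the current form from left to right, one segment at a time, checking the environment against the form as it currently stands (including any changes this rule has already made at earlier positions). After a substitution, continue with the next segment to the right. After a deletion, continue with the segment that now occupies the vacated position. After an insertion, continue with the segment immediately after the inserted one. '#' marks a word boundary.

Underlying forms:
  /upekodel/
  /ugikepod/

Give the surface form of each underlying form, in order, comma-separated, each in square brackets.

/upekodel/:
  A Glottal Epenthesis: [upekodel] → [hupekodel]
  B Velar Palatalization: no change — [hupekodel]
  C Regressive Voicing Assimilation: no change — [hupekodel]
  D Syncope: [hupekodel] → [hpekodel]
/ugikepod/:
  A Glottal Epenthesis: [ugikepod] → [hugikepod]
  B Velar Palatalization: [hugikepod] → [huzikepod]
  C Regressive Voicing Assimilation: no change — [huzikepod]
  D Syncope: [huzikepod] → [hzikepod]

[hpekodel], [hzikepod]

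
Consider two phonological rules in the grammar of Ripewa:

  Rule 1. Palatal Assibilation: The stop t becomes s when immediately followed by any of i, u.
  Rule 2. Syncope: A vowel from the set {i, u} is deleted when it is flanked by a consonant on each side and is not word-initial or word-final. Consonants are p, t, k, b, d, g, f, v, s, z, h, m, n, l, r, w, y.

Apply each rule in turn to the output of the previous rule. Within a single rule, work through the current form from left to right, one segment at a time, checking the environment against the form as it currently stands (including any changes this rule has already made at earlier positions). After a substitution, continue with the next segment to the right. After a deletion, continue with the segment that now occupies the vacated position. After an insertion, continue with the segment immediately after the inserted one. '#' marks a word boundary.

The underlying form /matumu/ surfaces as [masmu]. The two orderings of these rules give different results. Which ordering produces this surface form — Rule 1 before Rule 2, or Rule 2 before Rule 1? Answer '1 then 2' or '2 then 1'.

1 then 2

Order 1 then 2:
  1 Palatal Assibilation: [matumu] → [masumu]
  2 Syncope: [masumu] → [masmu]
  result: [masmu]
Order 2 then 1:
  2 Syncope: [matumu] → [matmu]
  1 Palatal Assibilation: no change — [matmu]
  result: [matmu]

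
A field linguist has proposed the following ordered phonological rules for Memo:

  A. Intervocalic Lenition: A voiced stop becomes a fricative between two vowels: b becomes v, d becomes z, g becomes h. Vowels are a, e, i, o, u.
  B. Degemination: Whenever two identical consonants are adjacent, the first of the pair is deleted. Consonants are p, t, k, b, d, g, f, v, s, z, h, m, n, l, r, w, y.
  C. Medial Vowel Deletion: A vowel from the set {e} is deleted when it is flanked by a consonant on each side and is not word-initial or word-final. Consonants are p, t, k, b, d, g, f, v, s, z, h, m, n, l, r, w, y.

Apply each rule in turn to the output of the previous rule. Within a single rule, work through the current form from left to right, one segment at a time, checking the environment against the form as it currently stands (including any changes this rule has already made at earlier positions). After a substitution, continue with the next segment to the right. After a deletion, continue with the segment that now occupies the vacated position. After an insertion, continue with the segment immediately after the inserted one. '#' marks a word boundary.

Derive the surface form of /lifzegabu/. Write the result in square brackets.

[lifzhavu]

A Intervocalic Lenition: [lifzegabu] → [lifzehavu]
B Degemination: no change — [lifzehavu]
C Medial Vowel Deletion: [lifzehavu] → [lifzhavu]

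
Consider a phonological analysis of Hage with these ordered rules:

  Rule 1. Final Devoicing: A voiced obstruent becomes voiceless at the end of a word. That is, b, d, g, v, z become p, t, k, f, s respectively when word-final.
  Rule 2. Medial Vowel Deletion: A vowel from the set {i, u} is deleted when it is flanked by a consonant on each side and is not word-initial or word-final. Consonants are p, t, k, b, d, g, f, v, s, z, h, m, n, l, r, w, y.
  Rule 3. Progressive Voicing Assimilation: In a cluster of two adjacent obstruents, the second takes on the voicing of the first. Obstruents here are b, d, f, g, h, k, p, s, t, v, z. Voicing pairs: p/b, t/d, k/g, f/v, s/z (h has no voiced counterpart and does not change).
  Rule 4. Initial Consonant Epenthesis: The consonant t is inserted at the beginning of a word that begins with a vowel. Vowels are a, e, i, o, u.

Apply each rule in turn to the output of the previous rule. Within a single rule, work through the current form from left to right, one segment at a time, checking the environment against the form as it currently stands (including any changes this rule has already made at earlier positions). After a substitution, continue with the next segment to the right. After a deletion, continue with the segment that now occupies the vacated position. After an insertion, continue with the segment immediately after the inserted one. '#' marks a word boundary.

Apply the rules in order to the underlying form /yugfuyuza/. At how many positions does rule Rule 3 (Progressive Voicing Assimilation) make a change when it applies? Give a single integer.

1

Rule 1 Final Devoicing: no change — [yugfuyuza]
Rule 2 Medial Vowel Deletion: [yugfuyuza] → [ygfyza]
Rule 3 Progressive Voicing Assimilation: [ygfyza] → [ygvyza]
Rule 4 Initial Consonant Epenthesis: no change — [ygvyza]
Rule Rule 3 changed 1 position(s).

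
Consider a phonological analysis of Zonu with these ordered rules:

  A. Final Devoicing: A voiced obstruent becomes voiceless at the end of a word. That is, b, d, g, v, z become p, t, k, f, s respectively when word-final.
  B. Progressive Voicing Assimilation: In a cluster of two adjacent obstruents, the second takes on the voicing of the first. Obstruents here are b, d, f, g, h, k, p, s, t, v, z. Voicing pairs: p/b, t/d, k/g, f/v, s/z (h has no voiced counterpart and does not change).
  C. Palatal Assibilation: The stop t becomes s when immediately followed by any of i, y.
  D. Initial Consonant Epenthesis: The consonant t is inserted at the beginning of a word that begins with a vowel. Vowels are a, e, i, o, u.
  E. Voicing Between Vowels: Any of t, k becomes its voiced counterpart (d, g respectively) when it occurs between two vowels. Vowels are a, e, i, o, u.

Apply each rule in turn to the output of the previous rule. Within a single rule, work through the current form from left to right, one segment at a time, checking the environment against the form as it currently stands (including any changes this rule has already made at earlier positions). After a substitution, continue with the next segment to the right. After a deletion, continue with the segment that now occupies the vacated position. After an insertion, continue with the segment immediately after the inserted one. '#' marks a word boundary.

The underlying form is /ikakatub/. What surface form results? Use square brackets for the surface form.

A Final Devoicing: [ikakatub] → [ikakatup]
B Progressive Voicing Assimilation: no change — [ikakatup]
C Palatal Assibilation: no change — [ikakatup]
D Initial Consonant Epenthesis: [ikakatup] → [tikakatup]
E Voicing Between Vowels: [tikakatup] → [tigagadup]

[tigagadup]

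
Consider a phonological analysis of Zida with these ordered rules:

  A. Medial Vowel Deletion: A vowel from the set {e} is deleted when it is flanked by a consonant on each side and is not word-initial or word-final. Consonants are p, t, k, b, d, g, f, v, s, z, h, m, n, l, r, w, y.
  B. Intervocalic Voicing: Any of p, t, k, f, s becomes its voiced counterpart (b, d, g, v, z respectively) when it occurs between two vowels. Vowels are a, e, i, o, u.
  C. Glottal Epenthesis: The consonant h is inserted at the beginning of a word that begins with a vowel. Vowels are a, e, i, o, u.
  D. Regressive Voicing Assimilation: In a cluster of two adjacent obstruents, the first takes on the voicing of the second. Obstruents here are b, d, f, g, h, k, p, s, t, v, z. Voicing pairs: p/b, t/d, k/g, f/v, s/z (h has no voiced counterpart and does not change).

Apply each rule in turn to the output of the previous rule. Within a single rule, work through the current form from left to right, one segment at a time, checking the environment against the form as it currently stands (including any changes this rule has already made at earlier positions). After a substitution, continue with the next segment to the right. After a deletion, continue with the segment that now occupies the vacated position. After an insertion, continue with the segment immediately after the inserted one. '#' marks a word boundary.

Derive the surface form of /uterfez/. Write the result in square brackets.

[hutrvz]

A Medial Vowel Deletion: [uterfez] → [utrfz]
B Intervocalic Voicing: no change — [utrfz]
C Glottal Epenthesis: [utrfz] → [hutrfz]
D Regressive Voicing Assimilation: [hutrfz] → [hutrvz]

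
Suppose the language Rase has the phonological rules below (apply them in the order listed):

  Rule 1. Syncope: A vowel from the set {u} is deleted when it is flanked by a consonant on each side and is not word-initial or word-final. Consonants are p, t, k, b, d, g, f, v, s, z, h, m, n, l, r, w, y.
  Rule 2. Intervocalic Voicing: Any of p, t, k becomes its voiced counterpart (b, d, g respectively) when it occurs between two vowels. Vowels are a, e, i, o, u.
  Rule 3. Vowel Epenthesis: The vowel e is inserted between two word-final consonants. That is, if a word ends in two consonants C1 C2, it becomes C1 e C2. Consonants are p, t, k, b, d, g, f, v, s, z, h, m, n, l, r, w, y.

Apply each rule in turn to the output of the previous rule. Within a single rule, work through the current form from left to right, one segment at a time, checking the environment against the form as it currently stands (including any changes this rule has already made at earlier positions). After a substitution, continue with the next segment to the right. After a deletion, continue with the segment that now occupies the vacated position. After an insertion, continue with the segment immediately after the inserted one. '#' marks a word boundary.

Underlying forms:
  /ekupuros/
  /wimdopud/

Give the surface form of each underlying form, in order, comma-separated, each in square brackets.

/ekupuros/:
  Rule 1 Syncope: [ekupuros] → [ekpros]
  Rule 2 Intervocalic Voicing: no change — [ekpros]
  Rule 3 Vowel Epenthesis: no change — [ekpros]
/wimdopud/:
  Rule 1 Syncope: [wimdopud] → [wimdopd]
  Rule 2 Intervocalic Voicing: no change — [wimdopd]
  Rule 3 Vowel Epenthesis: [wimdopd] → [wimdoped]

[ekpros], [wimdoped]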